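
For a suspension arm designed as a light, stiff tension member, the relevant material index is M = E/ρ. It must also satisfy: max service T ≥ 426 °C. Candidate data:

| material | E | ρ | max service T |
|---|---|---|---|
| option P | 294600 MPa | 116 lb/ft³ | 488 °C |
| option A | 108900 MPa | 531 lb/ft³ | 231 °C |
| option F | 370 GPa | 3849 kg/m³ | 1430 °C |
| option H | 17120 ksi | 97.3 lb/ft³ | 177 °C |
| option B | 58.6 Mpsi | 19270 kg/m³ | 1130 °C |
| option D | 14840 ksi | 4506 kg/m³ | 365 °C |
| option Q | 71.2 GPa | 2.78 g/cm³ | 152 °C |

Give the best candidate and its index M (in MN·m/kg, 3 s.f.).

option P, M = 159 MN·m/kg

Screen on constraints: max service T ≥ 426 °C. Survivors: option P, option F, option B.
Normalizing units and computing the index:
  option P: E = 294.6 GPa, ρ = 1858 kg/m³
  option F: E = 370.0 GPa, ρ = 3849 kg/m³
  option B: E = 404.0 GPa, ρ = 19270 kg/m³
  option P: M = 159 MN·m/kg
  option F: M = 96.1 MN·m/kg
  option B: M = 21.0 MN·m/kg
Highest index: option P.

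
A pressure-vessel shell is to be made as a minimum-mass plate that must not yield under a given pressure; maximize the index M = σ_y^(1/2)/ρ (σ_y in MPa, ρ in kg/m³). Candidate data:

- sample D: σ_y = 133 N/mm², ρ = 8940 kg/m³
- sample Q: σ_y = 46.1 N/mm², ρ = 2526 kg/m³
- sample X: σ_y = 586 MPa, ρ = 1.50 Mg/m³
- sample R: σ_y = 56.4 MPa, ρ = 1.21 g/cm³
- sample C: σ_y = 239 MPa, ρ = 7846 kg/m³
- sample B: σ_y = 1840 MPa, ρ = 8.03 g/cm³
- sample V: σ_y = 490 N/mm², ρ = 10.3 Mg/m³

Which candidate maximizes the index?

sample X

In SI units:
  sample D: σ_y = 133.0 MPa, ρ = 8940 kg/m³
  sample Q: σ_y = 46.10 MPa, ρ = 2526 kg/m³
  sample X: σ_y = 586.0 MPa, ρ = 1500 kg/m³
  sample R: σ_y = 56.40 MPa, ρ = 1210 kg/m³
  sample C: σ_y = 239.0 MPa, ρ = 7846 kg/m³
  sample B: σ_y = 1840 MPa, ρ = 8030 kg/m³
  sample V: σ_y = 490.0 MPa, ρ = 10300 kg/m³
  sample X: M = 16.1×10⁻³
  sample R: M = 6.21×10⁻³
  sample B: M = 5.34×10⁻³
  sample Q: M = 2.69×10⁻³
  sample V: M = 2.15×10⁻³
  sample C: M = 1.97×10⁻³
  sample D: M = 1.29×10⁻³
Sample X ranks first.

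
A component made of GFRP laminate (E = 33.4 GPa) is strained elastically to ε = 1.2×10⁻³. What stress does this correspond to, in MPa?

σ = E·ε = 33400 MPa × 1.2×10⁻³ = 40.1 MPa.

40.1 MPa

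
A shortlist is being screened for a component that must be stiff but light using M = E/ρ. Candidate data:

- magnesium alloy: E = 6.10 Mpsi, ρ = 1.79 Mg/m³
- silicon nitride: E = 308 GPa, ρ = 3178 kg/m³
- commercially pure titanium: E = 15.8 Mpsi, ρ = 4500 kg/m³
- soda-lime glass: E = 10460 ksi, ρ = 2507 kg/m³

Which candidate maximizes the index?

silicon nitride

Putting every candidate on a common basis:
  magnesium alloy: E = 42.06 GPa, ρ = 1790 kg/m³
  silicon nitride: E = 308.0 GPa, ρ = 3178 kg/m³
  commercially pure titanium: E = 108.9 GPa, ρ = 4500 kg/m³
  soda-lime glass: E = 72.12 GPa, ρ = 2507 kg/m³
  silicon nitride: M = 96.9 MN·m/kg
  soda-lime glass: M = 28.8 MN·m/kg
  commercially pure titanium: M = 24.2 MN·m/kg
  magnesium alloy: M = 23.5 MN·m/kg
Silicon nitride ranks first.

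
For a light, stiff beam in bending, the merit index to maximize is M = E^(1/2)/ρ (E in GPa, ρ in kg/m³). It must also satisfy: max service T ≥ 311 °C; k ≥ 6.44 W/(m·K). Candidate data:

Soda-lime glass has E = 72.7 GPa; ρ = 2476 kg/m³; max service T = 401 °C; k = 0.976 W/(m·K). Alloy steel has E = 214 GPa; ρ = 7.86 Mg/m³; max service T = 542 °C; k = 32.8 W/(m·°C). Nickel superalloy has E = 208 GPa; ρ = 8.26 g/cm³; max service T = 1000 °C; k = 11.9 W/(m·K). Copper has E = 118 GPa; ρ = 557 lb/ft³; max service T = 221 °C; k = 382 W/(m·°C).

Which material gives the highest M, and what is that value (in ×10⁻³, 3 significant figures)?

Screen on constraints: max service T ≥ 311 °C; k ≥ 6.44 W/(m·K). Survivors: alloy steel, nickel superalloy.
Putting every candidate on a common basis:
  alloy steel: E = 214.0 GPa, ρ = 7860 kg/m³
  nickel superalloy: E = 208.0 GPa, ρ = 8260 kg/m³
  alloy steel: M = 1.86×10⁻³
  nickel superalloy: M = 1.75×10⁻³
The maximum is for alloy steel.

alloy steel, M = 1.86×10⁻³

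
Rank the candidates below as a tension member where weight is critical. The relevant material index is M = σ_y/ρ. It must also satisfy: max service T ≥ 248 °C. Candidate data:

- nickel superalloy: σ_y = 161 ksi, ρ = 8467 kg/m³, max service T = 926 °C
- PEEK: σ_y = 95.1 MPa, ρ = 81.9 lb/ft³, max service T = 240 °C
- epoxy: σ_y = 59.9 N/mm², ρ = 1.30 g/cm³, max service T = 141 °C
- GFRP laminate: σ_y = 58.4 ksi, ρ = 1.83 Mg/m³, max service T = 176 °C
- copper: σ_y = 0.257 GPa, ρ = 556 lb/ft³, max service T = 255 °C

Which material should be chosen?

nickel superalloy

Screen on constraints: max service T ≥ 248 °C. Survivors: nickel superalloy, copper.
Putting every candidate on a common basis:
  nickel superalloy: σ_y = 1110 MPa, ρ = 8467 kg/m³
  copper: σ_y = 257.0 MPa, ρ = 8906 kg/m³
  nickel superalloy: M = 131 kN·m/kg
  copper: M = 28.9 kN·m/kg
Highest index: nickel superalloy.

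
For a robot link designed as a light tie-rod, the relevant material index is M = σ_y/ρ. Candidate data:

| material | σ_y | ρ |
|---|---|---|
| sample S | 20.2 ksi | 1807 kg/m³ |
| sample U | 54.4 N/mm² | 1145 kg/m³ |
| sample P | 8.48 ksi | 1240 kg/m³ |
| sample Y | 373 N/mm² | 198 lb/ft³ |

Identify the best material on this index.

Normalizing units and computing the index:
  sample S: σ_y = 139.3 MPa, ρ = 1807 kg/m³
  sample U: σ_y = 54.40 MPa, ρ = 1145 kg/m³
  sample P: σ_y = 58.47 MPa, ρ = 1240 kg/m³
  sample Y: σ_y = 373.0 MPa, ρ = 3172 kg/m³
  sample Y: M = 118 kN·m/kg
  sample S: M = 77.1 kN·m/kg
  sample U: M = 47.5 kN·m/kg
  sample P: M = 47.2 kN·m/kg
Sample Y has the largest M.

sample Y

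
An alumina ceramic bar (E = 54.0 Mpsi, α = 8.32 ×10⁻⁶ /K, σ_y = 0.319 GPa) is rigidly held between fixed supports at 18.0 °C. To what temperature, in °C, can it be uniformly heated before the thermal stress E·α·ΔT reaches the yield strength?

121 °C

E = 54.0 Mpsi = 372.3 GPa.
σ_y = 0.319 GPa = 319.0 MPa.
E·α·ΔT = 319.0 MPa ⇒ ΔT = 319.0 / (372.3×10³ × 8.32×10⁻⁶) = 103.0 K.
T = 18.0 + 103.0 = 121.0 °C.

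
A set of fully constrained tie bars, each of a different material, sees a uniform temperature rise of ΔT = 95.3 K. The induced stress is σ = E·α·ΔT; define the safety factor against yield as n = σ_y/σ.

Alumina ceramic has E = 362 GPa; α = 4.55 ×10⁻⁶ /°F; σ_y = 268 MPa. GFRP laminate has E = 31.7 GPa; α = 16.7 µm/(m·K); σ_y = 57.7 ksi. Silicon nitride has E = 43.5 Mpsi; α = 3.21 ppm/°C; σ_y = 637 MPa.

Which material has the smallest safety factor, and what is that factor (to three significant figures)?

Converting E to GPa, α to ×10⁻⁶/K, σ_y to MPa, then σ and n for each:
  alumina ceramic: E = 362.0, α = 8.19, σ_y = 268.0 → σ = 283 MPa, n = 0.949
  GFRP laminate: E = 31.70, α = 16.7, σ_y = 397.8 → σ = 50.5 MPa, n = 7.89
  silicon nitride: E = 299.9, α = 3.21, σ_y = 637.0 → σ = 91.8 MPa, n = 6.94
Alumina ceramic has the lowest safety factor, n = 0.949.

alumina ceramic, n = 0.949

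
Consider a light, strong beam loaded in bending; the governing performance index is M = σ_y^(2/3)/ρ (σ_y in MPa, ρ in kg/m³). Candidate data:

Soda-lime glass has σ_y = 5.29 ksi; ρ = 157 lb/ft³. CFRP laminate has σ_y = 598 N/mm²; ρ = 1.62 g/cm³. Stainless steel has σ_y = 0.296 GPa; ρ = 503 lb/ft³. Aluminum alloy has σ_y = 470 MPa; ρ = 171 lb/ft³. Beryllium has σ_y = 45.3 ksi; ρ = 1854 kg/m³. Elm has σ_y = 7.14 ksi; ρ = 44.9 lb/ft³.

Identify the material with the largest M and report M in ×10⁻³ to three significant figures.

In SI units:
  soda-lime glass: σ_y = 36.47 MPa, ρ = 2515 kg/m³
  CFRP laminate: σ_y = 598.0 MPa, ρ = 1620 kg/m³
  stainless steel: σ_y = 296.0 MPa, ρ = 8057 kg/m³
  aluminum alloy: σ_y = 470.0 MPa, ρ = 2739 kg/m³
  beryllium: σ_y = 312.3 MPa, ρ = 1854 kg/m³
  elm: σ_y = 49.23 MPa, ρ = 719.2 kg/m³
  CFRP laminate: M = 43.8×10⁻³
  beryllium: M = 24.8×10⁻³
  aluminum alloy: M = 22.1×10⁻³
  elm: M = 18.7×10⁻³
  stainless steel: M = 5.51×10⁻³
  soda-lime glass: M = 4.37×10⁻³
CFRP laminate ranks first.

CFRP laminate, M = 43.8×10⁻³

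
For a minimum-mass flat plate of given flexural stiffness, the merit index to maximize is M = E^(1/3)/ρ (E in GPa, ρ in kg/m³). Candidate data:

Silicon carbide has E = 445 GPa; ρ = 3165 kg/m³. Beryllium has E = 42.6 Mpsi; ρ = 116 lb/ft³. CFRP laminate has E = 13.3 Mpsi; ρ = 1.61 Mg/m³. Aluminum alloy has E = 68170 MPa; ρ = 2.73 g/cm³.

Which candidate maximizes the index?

beryllium

Normalizing units and computing the index:
  silicon carbide: E = 445.0 GPa, ρ = 3165 kg/m³
  beryllium: E = 293.7 GPa, ρ = 1858 kg/m³
  CFRP laminate: E = 91.70 GPa, ρ = 1610 kg/m³
  aluminum alloy: E = 68.17 GPa, ρ = 2730 kg/m³
  beryllium: M = 3.58×10⁻³
  CFRP laminate: M = 2.80×10⁻³
  silicon carbide: M = 2.41×10⁻³
  aluminum alloy: M = 1.50×10⁻³
Highest index: beryllium.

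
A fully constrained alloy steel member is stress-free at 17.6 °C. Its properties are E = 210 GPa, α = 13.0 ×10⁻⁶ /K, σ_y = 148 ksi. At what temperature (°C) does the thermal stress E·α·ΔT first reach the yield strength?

391 °C

σ_y = 148 ksi = 1020 MPa.
E·α·ΔT = 1020 MPa ⇒ ΔT = 1020 / (210.0×10³ × 13.0×10⁻⁶) = 373.8 K.
T = 17.6 + 373.8 = 391.4 °C.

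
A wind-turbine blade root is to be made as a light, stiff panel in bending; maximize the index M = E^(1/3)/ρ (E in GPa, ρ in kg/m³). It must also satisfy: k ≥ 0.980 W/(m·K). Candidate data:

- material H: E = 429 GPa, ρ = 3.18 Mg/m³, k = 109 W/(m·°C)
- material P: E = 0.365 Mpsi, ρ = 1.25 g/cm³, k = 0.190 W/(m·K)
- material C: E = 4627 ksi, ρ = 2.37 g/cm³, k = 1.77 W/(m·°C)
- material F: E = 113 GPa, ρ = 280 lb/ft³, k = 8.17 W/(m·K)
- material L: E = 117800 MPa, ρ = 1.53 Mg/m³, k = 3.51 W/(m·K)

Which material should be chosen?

material L

Screen on constraints: k ≥ 0.980 W/(m·K). Survivors: material H, material C, material F, material L.
Convert each candidate to consistent units, then evaluate M:
  material H: E = 429.0 GPa, ρ = 3180 kg/m³
  material C: E = 31.90 GPa, ρ = 2370 kg/m³
  material F: E = 113.0 GPa, ρ = 4485 kg/m³
  material L: E = 117.8 GPa, ρ = 1530 kg/m³
  material L: M = 3.20×10⁻³
  material H: M = 2.37×10⁻³
  material C: M = 1.34×10⁻³
  material F: M = 1.08×10⁻³
The maximum is for material L.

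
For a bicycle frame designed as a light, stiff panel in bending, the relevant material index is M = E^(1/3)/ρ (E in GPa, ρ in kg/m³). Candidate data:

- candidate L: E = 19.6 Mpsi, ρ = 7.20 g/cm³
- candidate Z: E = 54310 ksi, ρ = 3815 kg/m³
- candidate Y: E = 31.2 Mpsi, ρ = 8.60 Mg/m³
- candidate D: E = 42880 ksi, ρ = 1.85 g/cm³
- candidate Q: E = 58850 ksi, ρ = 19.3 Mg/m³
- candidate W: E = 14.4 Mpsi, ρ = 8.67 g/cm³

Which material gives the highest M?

After converting to SI:
  candidate L: E = 135.1 GPa, ρ = 7200 kg/m³
  candidate Z: E = 374.5 GPa, ρ = 3815 kg/m³
  candidate Y: E = 215.1 GPa, ρ = 8600 kg/m³
  candidate D: E = 295.6 GPa, ρ = 1850 kg/m³
  candidate Q: E = 405.8 GPa, ρ = 19300 kg/m³
  candidate W: E = 99.28 GPa, ρ = 8670 kg/m³
  candidate D: M = 3.60×10⁻³
  candidate Z: M = 1.89×10⁻³
  candidate L: M = 0.713×10⁻³
  candidate Y: M = 0.697×10⁻³
  candidate W: M = 0.534×10⁻³
  candidate Q: M = 0.384×10⁻³
Candidate D has the largest M.

candidate D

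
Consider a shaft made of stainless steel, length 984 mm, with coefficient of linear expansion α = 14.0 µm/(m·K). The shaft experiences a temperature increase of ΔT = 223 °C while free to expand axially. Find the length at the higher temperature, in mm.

ΔL = α·L₀·ΔT = 14.0×10⁻⁶ × 984 mm × 223.0 K = 3.07 mm.
L = L₀ + ΔL = 984 + 3.07 = 987.07 mm.

987.07 mm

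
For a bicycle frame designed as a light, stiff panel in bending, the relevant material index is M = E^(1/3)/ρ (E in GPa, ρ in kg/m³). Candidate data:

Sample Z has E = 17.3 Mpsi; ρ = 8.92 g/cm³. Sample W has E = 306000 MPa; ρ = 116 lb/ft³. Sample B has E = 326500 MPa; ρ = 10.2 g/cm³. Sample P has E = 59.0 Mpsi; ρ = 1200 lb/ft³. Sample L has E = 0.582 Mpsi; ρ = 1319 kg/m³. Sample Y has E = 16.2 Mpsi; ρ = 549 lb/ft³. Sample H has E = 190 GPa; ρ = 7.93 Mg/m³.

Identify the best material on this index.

sample W

After converting to SI:
  sample Z: E = 119.3 GPa, ρ = 8920 kg/m³
  sample W: E = 306.0 GPa, ρ = 1858 kg/m³
  sample B: E = 326.5 GPa, ρ = 10200 kg/m³
  sample P: E = 406.8 GPa, ρ = 19220 kg/m³
  sample L: E = 4.013 GPa, ρ = 1319 kg/m³
  sample Y: E = 111.7 GPa, ρ = 8794 kg/m³
  sample H: E = 190.0 GPa, ρ = 7930 kg/m³
  sample W: M = 3.63×10⁻³
  sample L: M = 1.20×10⁻³
  sample H: M = 0.725×10⁻³
  sample B: M = 0.675×10⁻³
  sample Z: M = 0.552×10⁻³
  sample Y: M = 0.548×10⁻³
  sample P: M = 0.385×10⁻³
Sample W ranks first.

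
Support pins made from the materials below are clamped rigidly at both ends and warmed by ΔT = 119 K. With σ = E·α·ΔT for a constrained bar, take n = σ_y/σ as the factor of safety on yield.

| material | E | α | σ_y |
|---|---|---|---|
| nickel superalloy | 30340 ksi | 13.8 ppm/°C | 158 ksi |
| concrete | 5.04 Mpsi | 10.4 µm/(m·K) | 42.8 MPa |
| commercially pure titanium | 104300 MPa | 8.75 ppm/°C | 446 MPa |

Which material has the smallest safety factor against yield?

Converting E to GPa, α to ×10⁻⁶/K, σ_y to MPa, then σ and n for each:
  nickel superalloy: E = 209.2, α = 13.8, σ_y = 1089 → σ = 344 MPa, n = 3.17
  concrete: E = 34.75, α = 10.4, σ_y = 42.80 → σ = 43.0 MPa, n = 0.995
  commercially pure titanium: E = 104.3, α = 8.75, σ_y = 446.0 → σ = 109 MPa, n = 4.11
The minimum is concrete at n = 0.995.

concrete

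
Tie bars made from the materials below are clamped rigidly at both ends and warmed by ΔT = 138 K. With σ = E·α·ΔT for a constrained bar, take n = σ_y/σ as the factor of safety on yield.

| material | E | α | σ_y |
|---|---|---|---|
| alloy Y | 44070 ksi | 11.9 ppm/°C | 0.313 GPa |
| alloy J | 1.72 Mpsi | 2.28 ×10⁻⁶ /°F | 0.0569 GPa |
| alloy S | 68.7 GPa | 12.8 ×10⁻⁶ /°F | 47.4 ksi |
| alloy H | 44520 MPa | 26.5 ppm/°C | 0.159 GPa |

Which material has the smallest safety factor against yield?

alloy Y

Per material, after unit conversion:
  alloy Y: E = 303.9, α = 11.9, σ_y = 313.0 → σ = 499 MPa, n = 0.627
  alloy J: E = 11.86, α = 4.10, σ_y = 56.90 → σ = 6.72 MPa, n = 8.47
  alloy S: E = 68.70, α = 23.0, σ_y = 326.8 → σ = 218 MPa, n = 1.50
  alloy H: E = 44.52, α = 26.5, σ_y = 159.0 → σ = 163 MPa, n = 0.977
Smallest n: alloy Y with n = 0.627.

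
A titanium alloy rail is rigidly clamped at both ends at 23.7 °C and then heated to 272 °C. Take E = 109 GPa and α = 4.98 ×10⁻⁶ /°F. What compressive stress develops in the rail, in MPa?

243 MPa

α = 4.98×10⁻⁶/°F × 9/5 = 8.96×10⁻⁶/K.
ΔT = 248.3 K. Constrained thermal stress σ = E·α·ΔT = 109.0×10³ MPa × 8.96×10⁻⁶ × 248.3 = 243 MPa (compressive).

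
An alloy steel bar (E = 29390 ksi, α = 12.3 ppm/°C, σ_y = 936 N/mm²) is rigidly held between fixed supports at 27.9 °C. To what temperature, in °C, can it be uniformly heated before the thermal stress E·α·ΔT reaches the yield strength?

E = 29390 ksi = 202.6 GPa.
σ_y = 936 N/mm² = 936.0 MPa.
E·α·ΔT = 936.0 MPa ⇒ ΔT = 936.0 / (202.6×10³ × 12.3×10⁻⁶) = 375.5 K.
T = 27.9 + 375.5 = 403.4 °C.

403 °C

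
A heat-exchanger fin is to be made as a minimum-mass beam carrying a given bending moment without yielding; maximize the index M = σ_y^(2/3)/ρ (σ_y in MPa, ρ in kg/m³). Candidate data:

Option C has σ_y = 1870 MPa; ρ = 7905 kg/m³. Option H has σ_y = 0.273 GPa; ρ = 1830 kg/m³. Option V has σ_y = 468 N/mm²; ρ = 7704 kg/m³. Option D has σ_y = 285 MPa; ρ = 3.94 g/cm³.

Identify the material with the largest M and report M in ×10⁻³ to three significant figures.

After converting to SI:
  option C: σ_y = 1870 MPa, ρ = 7905 kg/m³
  option H: σ_y = 273.0 MPa, ρ = 1830 kg/m³
  option V: σ_y = 468.0 MPa, ρ = 7704 kg/m³
  option D: σ_y = 285.0 MPa, ρ = 3940 kg/m³
  option H: M = 23.0×10⁻³
  option C: M = 19.2×10⁻³
  option D: M = 11.0×10⁻³
  option V: M = 7.82×10⁻³
The maximum is for option H.

option H, M = 23.0×10⁻³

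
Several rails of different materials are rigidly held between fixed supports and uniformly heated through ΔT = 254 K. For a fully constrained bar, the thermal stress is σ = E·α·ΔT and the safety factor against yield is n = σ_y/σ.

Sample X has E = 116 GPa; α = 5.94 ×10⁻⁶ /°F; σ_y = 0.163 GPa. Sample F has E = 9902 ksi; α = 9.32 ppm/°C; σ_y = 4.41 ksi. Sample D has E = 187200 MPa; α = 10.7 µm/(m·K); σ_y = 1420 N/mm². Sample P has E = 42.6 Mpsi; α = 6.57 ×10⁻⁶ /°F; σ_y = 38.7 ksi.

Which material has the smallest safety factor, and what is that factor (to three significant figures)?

Converting E to GPa, α to ×10⁻⁶/K, σ_y to MPa, then σ and n for each:
  sample X: E = 116.0, α = 10.7, σ_y = 163.0 → σ = 315 MPa, n = 0.517
  sample F: E = 68.27, α = 9.32, σ_y = 30.41 → σ = 162 MPa, n = 0.188
  sample D: E = 187.2, α = 10.7, σ_y = 1420 → σ = 509 MPa, n = 2.79
  sample P: E = 293.7, α = 11.8, σ_y = 266.8 → σ = 882 MPa, n = 0.302
Sample F has the lowest safety factor, n = 0.188.

sample F, n = 0.188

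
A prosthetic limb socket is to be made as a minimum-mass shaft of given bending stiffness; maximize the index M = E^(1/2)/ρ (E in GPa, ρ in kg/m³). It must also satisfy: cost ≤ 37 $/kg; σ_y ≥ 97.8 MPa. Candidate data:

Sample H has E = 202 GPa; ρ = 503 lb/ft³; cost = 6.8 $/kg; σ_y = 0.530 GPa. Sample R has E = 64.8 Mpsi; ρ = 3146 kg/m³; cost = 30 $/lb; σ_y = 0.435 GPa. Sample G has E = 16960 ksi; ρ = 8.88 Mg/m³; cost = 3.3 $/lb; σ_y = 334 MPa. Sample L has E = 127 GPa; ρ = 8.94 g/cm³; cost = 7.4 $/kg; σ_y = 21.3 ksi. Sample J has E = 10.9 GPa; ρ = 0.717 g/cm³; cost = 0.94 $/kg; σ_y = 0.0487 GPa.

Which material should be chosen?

Screen on constraints: cost ≤ 37 $/kg; σ_y ≥ 97.8 MPa. Survivors: sample H, sample G, sample L.
Putting every candidate on a common basis:
  sample H: E = 202.0 GPa, ρ = 8057 kg/m³
  sample G: E = 116.9 GPa, ρ = 8880 kg/m³
  sample L: E = 127.0 GPa, ρ = 8940 kg/m³
  sample H: M = 1.76×10⁻³
  sample L: M = 1.26×10⁻³
  sample G: M = 1.22×10⁻³
Highest index: sample H.

sample H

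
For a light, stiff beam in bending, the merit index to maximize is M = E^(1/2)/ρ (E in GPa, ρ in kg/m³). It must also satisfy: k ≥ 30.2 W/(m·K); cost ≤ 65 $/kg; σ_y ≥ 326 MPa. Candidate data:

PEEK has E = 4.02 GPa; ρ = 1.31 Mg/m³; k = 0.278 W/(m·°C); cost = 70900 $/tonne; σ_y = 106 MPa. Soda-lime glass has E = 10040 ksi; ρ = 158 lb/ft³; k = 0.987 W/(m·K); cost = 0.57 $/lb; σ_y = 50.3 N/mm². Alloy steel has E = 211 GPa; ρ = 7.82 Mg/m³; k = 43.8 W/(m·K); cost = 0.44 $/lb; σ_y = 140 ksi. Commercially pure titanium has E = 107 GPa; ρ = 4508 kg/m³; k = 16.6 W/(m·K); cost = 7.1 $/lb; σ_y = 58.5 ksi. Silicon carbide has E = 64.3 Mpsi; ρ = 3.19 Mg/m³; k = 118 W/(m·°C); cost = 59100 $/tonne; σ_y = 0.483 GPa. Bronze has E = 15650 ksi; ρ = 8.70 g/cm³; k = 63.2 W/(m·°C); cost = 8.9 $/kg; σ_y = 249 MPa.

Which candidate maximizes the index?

silicon carbide

Screen on constraints: k ≥ 30.2 W/(m·K); cost ≤ 65 $/kg; σ_y ≥ 326 MPa. Survivors: alloy steel, silicon carbide.
Convert each candidate to consistent units, then evaluate M:
  alloy steel: E = 211.0 GPa, ρ = 7820 kg/m³
  silicon carbide: E = 443.3 GPa, ρ = 3190 kg/m³
  silicon carbide: M = 6.60×10⁻³
  alloy steel: M = 1.86×10⁻³
Silicon carbide has the largest M.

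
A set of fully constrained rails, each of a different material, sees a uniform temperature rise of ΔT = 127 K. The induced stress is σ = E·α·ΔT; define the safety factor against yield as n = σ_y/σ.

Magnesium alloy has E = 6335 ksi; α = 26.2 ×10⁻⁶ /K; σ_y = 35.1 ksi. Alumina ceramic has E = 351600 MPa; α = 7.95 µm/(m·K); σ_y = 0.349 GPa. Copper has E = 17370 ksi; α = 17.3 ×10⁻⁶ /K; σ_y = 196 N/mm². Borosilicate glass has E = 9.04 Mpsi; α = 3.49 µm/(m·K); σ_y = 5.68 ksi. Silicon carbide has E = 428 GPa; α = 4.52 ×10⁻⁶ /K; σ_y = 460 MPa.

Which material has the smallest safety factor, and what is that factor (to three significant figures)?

In consistent units (E in GPa, α in ×10⁻⁶/K, σ_y in MPa):
  magnesium alloy: E = 43.68, α = 26.2, σ_y = 242.0 → σ = 145 MPa, n = 1.67
  alumina ceramic: E = 351.6, α = 7.95, σ_y = 349.0 → σ = 355 MPa, n = 0.983
  copper: E = 119.8, α = 17.3, σ_y = 196.0 → σ = 263 MPa, n = 0.745
  borosilicate glass: E = 62.33, α = 3.49, σ_y = 39.16 → σ = 27.6 MPa, n = 1.42
  silicon carbide: E = 428.0, α = 4.52, σ_y = 460.0 → σ = 246 MPa, n = 1.87
Copper has the lowest safety factor, n = 0.745.

copper, n = 0.745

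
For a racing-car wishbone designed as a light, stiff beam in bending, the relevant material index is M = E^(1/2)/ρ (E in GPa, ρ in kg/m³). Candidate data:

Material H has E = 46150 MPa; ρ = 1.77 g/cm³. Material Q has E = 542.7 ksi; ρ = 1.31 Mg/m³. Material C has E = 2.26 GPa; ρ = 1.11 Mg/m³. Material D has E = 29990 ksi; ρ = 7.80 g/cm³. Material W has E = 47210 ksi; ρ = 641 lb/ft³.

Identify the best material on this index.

material H

Convert each candidate to consistent units, then evaluate M:
  material H: E = 46.15 GPa, ρ = 1770 kg/m³
  material Q: E = 3.742 GPa, ρ = 1310 kg/m³
  material C: E = 2.260 GPa, ρ = 1110 kg/m³
  material D: E = 206.8 GPa, ρ = 7800 kg/m³
  material W: E = 325.5 GPa, ρ = 10270 kg/m³
  material H: M = 3.84×10⁻³
  material D: M = 1.84×10⁻³
  material W: M = 1.76×10⁻³
  material Q: M = 1.48×10⁻³
  material C: M = 1.35×10⁻³
Highest index: material H.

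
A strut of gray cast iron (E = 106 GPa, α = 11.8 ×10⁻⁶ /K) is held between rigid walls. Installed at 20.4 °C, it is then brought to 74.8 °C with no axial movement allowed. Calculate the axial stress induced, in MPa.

68.0 MPa

ΔT = 54.40 K. Constrained thermal stress σ = E·α·ΔT = 106.0×10³ MPa × 11.8×10⁻⁶ × 54.40 = 68.0 MPa (compressive).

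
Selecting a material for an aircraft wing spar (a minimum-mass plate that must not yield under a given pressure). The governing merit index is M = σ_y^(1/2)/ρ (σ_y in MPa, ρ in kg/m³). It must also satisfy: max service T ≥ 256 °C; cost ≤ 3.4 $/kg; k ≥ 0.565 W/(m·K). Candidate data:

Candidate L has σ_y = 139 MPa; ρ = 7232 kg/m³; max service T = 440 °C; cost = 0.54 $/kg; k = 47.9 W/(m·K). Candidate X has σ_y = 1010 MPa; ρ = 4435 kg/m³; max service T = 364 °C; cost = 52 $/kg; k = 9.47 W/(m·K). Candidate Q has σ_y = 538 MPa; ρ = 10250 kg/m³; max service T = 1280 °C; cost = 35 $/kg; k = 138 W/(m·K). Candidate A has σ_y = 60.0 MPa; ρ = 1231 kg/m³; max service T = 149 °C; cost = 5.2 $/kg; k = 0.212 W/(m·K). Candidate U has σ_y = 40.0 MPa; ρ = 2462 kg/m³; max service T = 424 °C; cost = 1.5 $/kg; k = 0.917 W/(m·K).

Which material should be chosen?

Screen on constraints: max service T ≥ 256 °C; cost ≤ 3.4 $/kg; k ≥ 0.565 W/(m·K). Survivors: candidate L, candidate U.
Evaluate M for each candidate:
  candidate U: M = 2.57×10⁻³
  candidate L: M = 1.63×10⁻³
Highest index: candidate U.

candidate U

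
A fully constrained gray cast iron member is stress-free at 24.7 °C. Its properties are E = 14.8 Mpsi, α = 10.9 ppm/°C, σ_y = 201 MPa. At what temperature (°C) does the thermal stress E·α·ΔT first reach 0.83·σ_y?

E = 14.8 Mpsi = 102.0 GPa.
E·α·ΔT = 166.8 MPa ⇒ ΔT = 166.8 / (102.0×10³ × 10.9×10⁻⁶) = 150.0 K.
T = 24.7 + 150.0 = 174.7 °C.

175 °C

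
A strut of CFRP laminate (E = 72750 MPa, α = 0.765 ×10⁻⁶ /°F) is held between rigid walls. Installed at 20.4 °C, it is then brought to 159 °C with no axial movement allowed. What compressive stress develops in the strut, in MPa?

E = 72750 MPa = 72.75 GPa.
α = 0.765×10⁻⁶/°F × 9/5 = 1.38×10⁻⁶/K.
ΔT = 138.6 K. Constrained thermal stress σ = E·α·ΔT = 72.75×10³ MPa × 1.38×10⁻⁶ × 138.6 = 13.9 MPa (compressive).

13.9 MPa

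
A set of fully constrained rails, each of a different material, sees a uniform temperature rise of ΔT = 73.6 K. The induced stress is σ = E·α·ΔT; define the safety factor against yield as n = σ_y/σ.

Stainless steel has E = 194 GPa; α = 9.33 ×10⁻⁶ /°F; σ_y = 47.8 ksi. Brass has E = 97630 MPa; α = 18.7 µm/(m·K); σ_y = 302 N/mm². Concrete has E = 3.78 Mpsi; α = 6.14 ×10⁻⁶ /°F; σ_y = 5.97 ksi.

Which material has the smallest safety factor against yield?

stainless steel

Per material, after unit conversion:
  stainless steel: E = 194.0, α = 16.8, σ_y = 329.6 → σ = 240 MPa, n = 1.37
  brass: E = 97.63, α = 18.7, σ_y = 302.0 → σ = 134 MPa, n = 2.25
  concrete: E = 26.06, α = 11.1, σ_y = 41.16 → σ = 21.2 MPa, n = 1.94
The minimum is stainless steel at n = 1.37.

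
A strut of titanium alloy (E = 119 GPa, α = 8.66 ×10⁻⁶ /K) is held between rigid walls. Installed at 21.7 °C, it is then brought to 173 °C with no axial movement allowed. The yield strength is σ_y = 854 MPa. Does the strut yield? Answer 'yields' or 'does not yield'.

does not yield

ΔT = 151.3 K. Constrained thermal stress σ = E·α·ΔT = 119.0×10³ MPa × 8.66×10⁻⁶ × 151.3 = 156 MPa (compressive).
Compare to σ_y = 854 MPa: σ < σ_y, so it does not yield.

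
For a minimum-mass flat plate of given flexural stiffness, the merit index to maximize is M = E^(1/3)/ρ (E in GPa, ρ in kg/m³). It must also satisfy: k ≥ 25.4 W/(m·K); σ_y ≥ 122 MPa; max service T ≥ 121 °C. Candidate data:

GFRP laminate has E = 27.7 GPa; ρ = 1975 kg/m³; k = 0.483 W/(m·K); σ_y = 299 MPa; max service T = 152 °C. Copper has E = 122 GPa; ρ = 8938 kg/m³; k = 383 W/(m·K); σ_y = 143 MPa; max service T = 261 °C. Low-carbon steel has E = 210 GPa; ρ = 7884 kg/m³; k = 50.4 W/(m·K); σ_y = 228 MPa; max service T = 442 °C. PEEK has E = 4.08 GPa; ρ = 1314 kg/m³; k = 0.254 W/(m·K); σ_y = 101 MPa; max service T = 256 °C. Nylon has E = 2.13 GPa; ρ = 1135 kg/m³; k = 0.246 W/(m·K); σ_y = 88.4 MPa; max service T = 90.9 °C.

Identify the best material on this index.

low-carbon steel

Screen on constraints: k ≥ 25.4 W/(m·K); σ_y ≥ 122 MPa; max service T ≥ 121 °C. Survivors: copper, low-carbon steel.
Computing M directly (units already consistent):
  low-carbon steel: M = 0.754×10⁻³
  copper: M = 0.555×10⁻³
The maximum is for low-carbon steel.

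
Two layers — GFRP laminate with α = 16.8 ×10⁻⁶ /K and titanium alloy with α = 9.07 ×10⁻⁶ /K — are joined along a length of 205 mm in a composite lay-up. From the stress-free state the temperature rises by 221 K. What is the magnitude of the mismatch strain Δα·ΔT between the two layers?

1.71×10⁻³

Δα = |16.8 − 9.07|×10⁻⁶/K = 7.73×10⁻⁶/K.
Mismatch strain = Δα·ΔT = 7.73×10⁻⁶ × 221.0 = 1.71×10⁻³.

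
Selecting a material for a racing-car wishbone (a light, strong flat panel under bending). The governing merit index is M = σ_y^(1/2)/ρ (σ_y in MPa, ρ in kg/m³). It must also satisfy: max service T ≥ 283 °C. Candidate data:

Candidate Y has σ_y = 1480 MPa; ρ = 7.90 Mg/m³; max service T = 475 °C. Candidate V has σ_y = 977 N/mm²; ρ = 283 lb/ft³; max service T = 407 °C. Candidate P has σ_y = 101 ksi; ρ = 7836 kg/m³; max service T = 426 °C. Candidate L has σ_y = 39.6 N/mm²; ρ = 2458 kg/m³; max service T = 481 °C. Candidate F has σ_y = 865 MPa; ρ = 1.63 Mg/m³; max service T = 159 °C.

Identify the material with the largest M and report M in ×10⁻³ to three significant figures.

Screen on constraints: max service T ≥ 283 °C. Survivors: candidate Y, candidate V, candidate P, candidate L.
Putting every candidate on a common basis:
  candidate Y: σ_y = 1480 MPa, ρ = 7900 kg/m³
  candidate V: σ_y = 977.0 MPa, ρ = 4533 kg/m³
  candidate P: σ_y = 696.4 MPa, ρ = 7836 kg/m³
  candidate L: σ_y = 39.60 MPa, ρ = 2458 kg/m³
  candidate V: M = 6.90×10⁻³
  candidate Y: M = 4.87×10⁻³
  candidate P: M = 3.37×10⁻³
  candidate L: M = 2.56×10⁻³
Candidate V has the largest M.

candidate V, M = 6.90×10⁻³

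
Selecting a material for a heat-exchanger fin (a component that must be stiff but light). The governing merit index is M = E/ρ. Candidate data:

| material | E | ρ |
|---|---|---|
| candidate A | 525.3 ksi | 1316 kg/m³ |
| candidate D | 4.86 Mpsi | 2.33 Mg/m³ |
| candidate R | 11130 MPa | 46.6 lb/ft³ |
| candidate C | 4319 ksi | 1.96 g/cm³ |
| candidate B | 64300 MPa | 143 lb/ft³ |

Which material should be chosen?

Putting every candidate on a common basis:
  candidate A: E = 3.622 GPa, ρ = 1316 kg/m³
  candidate D: E = 33.51 GPa, ρ = 2330 kg/m³
  candidate R: E = 11.13 GPa, ρ = 746.5 kg/m³
  candidate C: E = 29.78 GPa, ρ = 1960 kg/m³
  candidate B: E = 64.30 GPa, ρ = 2291 kg/m³
  candidate B: M = 28.1 MN·m/kg
  candidate C: M = 15.2 MN·m/kg
  candidate R: M = 14.9 MN·m/kg
  candidate D: M = 14.4 MN·m/kg
  candidate A: M = 2.75 MN·m/kg
Candidate B ranks first.

candidate B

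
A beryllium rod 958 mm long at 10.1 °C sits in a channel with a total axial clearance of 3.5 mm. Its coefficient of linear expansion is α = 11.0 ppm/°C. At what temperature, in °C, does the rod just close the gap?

342 °C

α·L₀·ΔT = 3.5 mm ⇒ ΔT = 3.5 / (11.0×10⁻⁶ × 958.0) = 332.1 K.
T = 10.1 + 332.1 = 342.2 °C.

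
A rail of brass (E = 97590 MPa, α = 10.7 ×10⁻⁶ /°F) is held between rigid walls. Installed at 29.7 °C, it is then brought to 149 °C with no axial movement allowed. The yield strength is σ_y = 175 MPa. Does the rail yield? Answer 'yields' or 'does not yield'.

yields

E = 97590 MPa = 97.59 GPa.
α = 10.7×10⁻⁶/°F × 9/5 = 19.3×10⁻⁶/K.
ΔT = 119.3 K. Constrained thermal stress σ = E·α·ΔT = 97.59×10³ MPa × 19.3×10⁻⁶ × 119.3 = 224 MPa (compressive).
Compare to σ_y = 175 MPa: σ ≥ σ_y, so it yields.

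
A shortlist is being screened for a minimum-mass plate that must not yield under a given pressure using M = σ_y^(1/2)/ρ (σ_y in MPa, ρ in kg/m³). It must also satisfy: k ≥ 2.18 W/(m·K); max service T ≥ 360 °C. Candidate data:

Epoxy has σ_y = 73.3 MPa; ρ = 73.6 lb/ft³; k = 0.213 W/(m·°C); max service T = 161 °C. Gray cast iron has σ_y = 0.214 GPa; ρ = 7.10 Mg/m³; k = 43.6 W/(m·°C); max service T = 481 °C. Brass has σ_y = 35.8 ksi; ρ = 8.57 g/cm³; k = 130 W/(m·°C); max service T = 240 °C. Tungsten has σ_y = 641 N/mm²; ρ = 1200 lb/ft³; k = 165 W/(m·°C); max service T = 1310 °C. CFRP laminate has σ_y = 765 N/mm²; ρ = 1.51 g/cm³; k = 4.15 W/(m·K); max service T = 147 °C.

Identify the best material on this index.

gray cast iron

Screen on constraints: k ≥ 2.18 W/(m·K); max service T ≥ 360 °C. Survivors: gray cast iron, tungsten.
Convert each candidate to consistent units, then evaluate M:
  gray cast iron: σ_y = 214.0 MPa, ρ = 7100 kg/m³
  tungsten: σ_y = 641.0 MPa, ρ = 19220 kg/m³
  gray cast iron: M = 2.06×10⁻³
  tungsten: M = 1.32×10⁻³
Gray cast iron has the largest M.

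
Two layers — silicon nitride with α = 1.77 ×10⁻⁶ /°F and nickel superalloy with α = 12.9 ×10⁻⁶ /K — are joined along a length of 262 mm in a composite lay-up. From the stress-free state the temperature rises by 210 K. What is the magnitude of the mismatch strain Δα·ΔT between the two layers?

silicon nitride: α = 1.77×10⁻⁶/°F × 9/5 = 3.19×10⁻⁶/K.
Δα = |3.19 − 12.9|×10⁻⁶/K = 9.71×10⁻⁶/K.
Mismatch strain = Δα·ΔT = 9.71×10⁻⁶ × 210.0 = 2.04×10⁻³.

2.04×10⁻³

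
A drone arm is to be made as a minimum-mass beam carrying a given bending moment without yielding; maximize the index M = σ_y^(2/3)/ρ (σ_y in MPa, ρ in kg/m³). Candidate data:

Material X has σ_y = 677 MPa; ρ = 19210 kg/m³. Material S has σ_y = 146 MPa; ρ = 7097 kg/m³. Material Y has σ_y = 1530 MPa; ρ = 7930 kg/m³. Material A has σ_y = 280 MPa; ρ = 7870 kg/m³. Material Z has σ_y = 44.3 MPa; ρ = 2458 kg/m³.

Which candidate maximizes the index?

Computing M directly (units already consistent):
  material Y: M = 16.7×10⁻³
  material A: M = 5.44×10⁻³
  material Z: M = 5.09×10⁻³
  material X: M = 4.01×10⁻³
  material S: M = 3.91×10⁻³
Material Y ranks first.

material Y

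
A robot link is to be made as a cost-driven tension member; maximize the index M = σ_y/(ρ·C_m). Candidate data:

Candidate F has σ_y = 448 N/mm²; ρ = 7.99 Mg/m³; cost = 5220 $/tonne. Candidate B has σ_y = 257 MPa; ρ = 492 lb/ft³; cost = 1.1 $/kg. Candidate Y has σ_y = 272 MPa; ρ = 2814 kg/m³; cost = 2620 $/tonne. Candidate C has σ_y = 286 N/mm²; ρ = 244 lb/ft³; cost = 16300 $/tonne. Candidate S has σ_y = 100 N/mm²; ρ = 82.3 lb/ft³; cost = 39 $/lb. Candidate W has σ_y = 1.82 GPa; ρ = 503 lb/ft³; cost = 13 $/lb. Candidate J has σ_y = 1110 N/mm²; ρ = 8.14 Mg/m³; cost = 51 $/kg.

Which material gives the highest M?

candidate Y

In SI units:
  candidate F: σ_y = 448.0 MPa, ρ = 7990 kg/m³, cost = 5.220 $/kg
  candidate B: σ_y = 257.0 MPa, ρ = 7881 kg/m³, cost = 1.100 $/kg
  candidate Y: σ_y = 272.0 MPa, ρ = 2814 kg/m³, cost = 2.620 $/kg
  candidate C: σ_y = 286.0 MPa, ρ = 3909 kg/m³, cost = 16.30 $/kg
  candidate S: σ_y = 100.0 MPa, ρ = 1318 kg/m³, cost = 85.98 $/kg
  candidate W: σ_y = 1820 MPa, ρ = 8057 kg/m³, cost = 28.66 $/kg
  candidate J: σ_y = 1110 MPa, ρ = 8140 kg/m³, cost = 51.00 $/kg
  candidate Y: M = 36.9 kN·m per $
  candidate B: M = 29.6 kN·m per $
  candidate F: M = 10.7 kN·m per $
  candidate W: M = 7.88 kN·m per $
  candidate C: M = 4.49 kN·m per $
  candidate J: M = 2.67 kN·m per $
  candidate S: M = 0.882 kN·m per $
Candidate Y ranks first.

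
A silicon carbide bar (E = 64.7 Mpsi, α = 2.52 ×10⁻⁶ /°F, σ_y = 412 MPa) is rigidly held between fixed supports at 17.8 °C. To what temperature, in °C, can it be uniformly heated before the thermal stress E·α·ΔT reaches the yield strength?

E = 64.7 Mpsi = 446.1 GPa.
α = 2.52×10⁻⁶/°F × 9/5 = 4.54×10⁻⁶/K.
E·α·ΔT = 412.0 MPa ⇒ ΔT = 412.0 / (446.1×10³ × 4.54×10⁻⁶) = 203.6 K.
T = 17.8 + 203.6 = 221.4 °C.

221 °C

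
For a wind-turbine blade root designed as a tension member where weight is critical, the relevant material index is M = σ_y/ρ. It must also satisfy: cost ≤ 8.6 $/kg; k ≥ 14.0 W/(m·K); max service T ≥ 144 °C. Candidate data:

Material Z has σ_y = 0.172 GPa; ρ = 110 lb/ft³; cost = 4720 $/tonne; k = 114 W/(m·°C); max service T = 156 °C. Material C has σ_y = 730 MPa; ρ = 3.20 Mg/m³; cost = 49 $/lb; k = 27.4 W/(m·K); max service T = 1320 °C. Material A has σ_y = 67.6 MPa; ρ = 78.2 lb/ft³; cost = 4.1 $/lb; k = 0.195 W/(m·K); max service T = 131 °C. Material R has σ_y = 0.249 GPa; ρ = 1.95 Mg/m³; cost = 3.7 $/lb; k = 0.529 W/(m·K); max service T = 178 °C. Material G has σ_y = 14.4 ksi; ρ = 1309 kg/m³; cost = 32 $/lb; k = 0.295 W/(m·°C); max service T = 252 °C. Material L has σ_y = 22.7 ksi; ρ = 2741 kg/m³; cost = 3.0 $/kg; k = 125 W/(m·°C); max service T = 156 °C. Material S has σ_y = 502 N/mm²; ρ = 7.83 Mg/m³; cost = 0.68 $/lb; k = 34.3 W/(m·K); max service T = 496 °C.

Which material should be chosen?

Screen on constraints: cost ≤ 8.6 $/kg; k ≥ 14.0 W/(m·K); max service T ≥ 144 °C. Survivors: material Z, material L, material S.
After converting to SI:
  material Z: σ_y = 172.0 MPa, ρ = 1762 kg/m³
  material L: σ_y = 156.5 MPa, ρ = 2741 kg/m³
  material S: σ_y = 502.0 MPa, ρ = 7830 kg/m³
  material Z: M = 97.6 kN·m/kg
  material S: M = 64.1 kN·m/kg
  material L: M = 57.1 kN·m/kg
Highest index: material Z.

material Z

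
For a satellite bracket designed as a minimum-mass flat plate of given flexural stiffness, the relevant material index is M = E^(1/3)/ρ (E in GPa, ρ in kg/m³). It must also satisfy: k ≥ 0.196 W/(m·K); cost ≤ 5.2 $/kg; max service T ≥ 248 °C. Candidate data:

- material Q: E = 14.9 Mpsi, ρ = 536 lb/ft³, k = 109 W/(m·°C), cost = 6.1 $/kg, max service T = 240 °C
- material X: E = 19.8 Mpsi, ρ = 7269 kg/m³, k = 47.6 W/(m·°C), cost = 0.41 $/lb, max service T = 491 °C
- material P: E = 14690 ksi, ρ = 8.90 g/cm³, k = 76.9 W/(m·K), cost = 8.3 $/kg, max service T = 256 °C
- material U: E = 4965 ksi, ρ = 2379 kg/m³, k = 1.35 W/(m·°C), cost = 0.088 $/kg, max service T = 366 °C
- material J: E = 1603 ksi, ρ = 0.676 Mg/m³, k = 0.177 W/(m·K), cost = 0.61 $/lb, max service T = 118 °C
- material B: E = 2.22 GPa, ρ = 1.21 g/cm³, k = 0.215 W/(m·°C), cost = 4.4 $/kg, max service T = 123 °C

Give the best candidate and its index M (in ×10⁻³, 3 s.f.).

material U, M = 1.36×10⁻³

Screen on constraints: k ≥ 0.196 W/(m·K); cost ≤ 5.2 $/kg; max service T ≥ 248 °C. Survivors: material X, material U.
Putting every candidate on a common basis:
  material X: E = 136.5 GPa, ρ = 7269 kg/m³
  material U: E = 34.23 GPa, ρ = 2379 kg/m³
  material U: M = 1.36×10⁻³
  material X: M = 0.708×10⁻³
The maximum is for material U.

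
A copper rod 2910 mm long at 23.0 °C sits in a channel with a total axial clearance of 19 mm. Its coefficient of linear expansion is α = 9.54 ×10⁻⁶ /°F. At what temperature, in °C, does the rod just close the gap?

403 °C

α = 9.54×10⁻⁶/°F × 9/5 = 17.2×10⁻⁶/K.
α·L₀·ΔT = 19.0 mm ⇒ ΔT = 19.0 / (17.2×10⁻⁶ × 2910.0) = 380.2 K.
T = 23.0 + 380.2 = 403.2 °C.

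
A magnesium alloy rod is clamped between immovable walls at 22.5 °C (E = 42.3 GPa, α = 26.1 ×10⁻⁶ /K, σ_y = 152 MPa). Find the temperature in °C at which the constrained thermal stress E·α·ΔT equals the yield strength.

160 °C

E·α·ΔT = 152.0 MPa ⇒ ΔT = 152.0 / (42.30×10³ × 26.1×10⁻⁶) = 137.7 K.
T = 22.5 + 137.7 = 160.2 °C.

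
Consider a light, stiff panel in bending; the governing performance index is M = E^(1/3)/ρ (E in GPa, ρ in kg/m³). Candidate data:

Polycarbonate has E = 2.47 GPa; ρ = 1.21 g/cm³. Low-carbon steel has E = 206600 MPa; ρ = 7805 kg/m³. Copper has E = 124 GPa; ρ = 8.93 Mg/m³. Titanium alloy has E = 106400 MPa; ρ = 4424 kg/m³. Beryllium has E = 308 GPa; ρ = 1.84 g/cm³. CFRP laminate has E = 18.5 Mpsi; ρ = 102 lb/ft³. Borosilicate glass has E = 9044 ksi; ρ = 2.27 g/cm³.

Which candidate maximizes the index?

beryllium

In SI units:
  polycarbonate: E = 2.470 GPa, ρ = 1210 kg/m³
  low-carbon steel: E = 206.6 GPa, ρ = 7805 kg/m³
  copper: E = 124.0 GPa, ρ = 8930 kg/m³
  titanium alloy: E = 106.4 GPa, ρ = 4424 kg/m³
  beryllium: E = 308.0 GPa, ρ = 1840 kg/m³
  CFRP laminate: E = 127.6 GPa, ρ = 1634 kg/m³
  borosilicate glass: E = 62.36 GPa, ρ = 2270 kg/m³
  beryllium: M = 3.67×10⁻³
  CFRP laminate: M = 3.08×10⁻³
  borosilicate glass: M = 1.75×10⁻³
  polycarbonate: M = 1.12×10⁻³
  titanium alloy: M = 1.07×10⁻³
  low-carbon steel: M = 0.757×10⁻³
  copper: M = 0.558×10⁻³
Beryllium has the largest M.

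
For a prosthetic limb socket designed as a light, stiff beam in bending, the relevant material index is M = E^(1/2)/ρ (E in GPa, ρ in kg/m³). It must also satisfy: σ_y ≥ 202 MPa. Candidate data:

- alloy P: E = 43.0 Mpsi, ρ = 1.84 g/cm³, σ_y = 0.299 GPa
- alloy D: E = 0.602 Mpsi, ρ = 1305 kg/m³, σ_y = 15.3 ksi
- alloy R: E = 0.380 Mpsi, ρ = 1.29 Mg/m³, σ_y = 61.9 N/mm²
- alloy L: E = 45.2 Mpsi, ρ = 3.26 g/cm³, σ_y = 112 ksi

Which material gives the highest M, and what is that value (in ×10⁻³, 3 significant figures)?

alloy P, M = 9.36×10⁻³

Screen on constraints: σ_y ≥ 202 MPa. Survivors: alloy P, alloy L.
Putting every candidate on a common basis:
  alloy P: E = 296.5 GPa, ρ = 1840 kg/m³
  alloy L: E = 311.6 GPa, ρ = 3260 kg/m³
  alloy P: M = 9.36×10⁻³
  alloy L: M = 5.42×10⁻³
Highest index: alloy P.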